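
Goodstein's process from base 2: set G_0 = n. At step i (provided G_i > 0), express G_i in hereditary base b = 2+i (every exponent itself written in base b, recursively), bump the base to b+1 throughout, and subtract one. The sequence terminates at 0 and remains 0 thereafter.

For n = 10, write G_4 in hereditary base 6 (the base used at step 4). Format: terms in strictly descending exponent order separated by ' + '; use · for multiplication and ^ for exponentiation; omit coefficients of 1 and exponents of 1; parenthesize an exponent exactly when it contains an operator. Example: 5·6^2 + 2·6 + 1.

5·6^6 + 5·6^5 + 5·6^4 + 5·6^3 + 5·6^2 + 5·6 + 5

[0] 10 ≡ 2^(2 + 1) + 2 (base 2). Lift 3: 84. −1: 83.
[1] 83 ≡ 3^(3 + 1) + 2 (base 3). Lift 4: 1026. −1: 1025.
[2] 1025 ≡ 4^(4 + 1) + 1 (base 4). Lift 5: 15626. −1: 15625.
[3] 15625 ≡ 5^(5 + 1) (base 5). Lift 6: 279936. −1: 279935.
[4] 279935 ≡ 5·6^6 + 5·6^5 + 5·6^4 + 5·6^3 + 5·6^2 + 5·6 + 5 (base 6). Lift 7: 4215755. −1: 4215754.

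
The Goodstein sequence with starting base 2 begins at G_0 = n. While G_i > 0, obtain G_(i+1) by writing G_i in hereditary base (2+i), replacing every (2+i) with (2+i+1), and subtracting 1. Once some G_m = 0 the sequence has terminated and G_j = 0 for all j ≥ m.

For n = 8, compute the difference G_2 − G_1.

473

[0] 8 ≡ 2^(2 + 1) (base 2). Lift 3: 81. −1: 80.
[1] 80 ≡ 2·3^3 + 2·3^2 + 2·3 + 2 (base 3). Lift 4: 554. −1: 553.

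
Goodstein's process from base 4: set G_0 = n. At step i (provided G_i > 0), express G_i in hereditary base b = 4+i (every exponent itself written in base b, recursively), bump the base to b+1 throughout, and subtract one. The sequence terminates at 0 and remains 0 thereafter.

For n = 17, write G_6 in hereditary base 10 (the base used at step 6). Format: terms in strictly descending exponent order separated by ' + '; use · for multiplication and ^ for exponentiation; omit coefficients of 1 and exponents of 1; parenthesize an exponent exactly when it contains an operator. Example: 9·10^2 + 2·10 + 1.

step 0: 17 = 4^2 + 1; sub 5 for 4: 5^2 + 1; = 26; G_1 = 26−1 = 25
step 1: 25 = 5^2; sub 6 for 5: 6^2; = 36; G_2 = 36−1 = 35
step 2: 35 = 5·6 + 5; sub 7 for 6: 5·7 + 5; = 40; G_3 = 40−1 = 39
step 3: 39 = 5·7 + 4; sub 8 for 7: 5·8 + 4; = 44; G_4 = 44−1 = 43
step 4: 43 = 5·8 + 3; sub 9 for 8: 5·9 + 3; = 48; G_5 = 48−1 = 47
step 5: 47 = 5·9 + 2; sub 10 for 9: 5·10 + 2; = 52; G_6 = 52−1 = 51
step 6: 51 = 5·10 + 1; sub 11 for 10: 5·11 + 1; = 56; G_7 = 56−1 = 55

5·10 + 1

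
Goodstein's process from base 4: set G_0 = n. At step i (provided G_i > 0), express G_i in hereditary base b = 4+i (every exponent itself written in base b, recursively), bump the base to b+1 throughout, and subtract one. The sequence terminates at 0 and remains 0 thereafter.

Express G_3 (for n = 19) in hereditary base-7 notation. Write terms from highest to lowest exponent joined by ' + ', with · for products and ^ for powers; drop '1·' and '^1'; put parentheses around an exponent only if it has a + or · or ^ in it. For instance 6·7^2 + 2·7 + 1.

7^2

G_0=19  [base 4] 4^2 + 3  →[4↦5]→  5^2 + 3 = 28  −1 ⇒ G_1=27
G_1=27  [base 5] 5^2 + 2  →[5↦6]→  6^2 + 2 = 38  −1 ⇒ G_2=37
G_2=37  [base 6] 6^2 + 1  →[6↦7]→  7^2 + 1 = 50  −1 ⇒ G_3=49
G_3=49  [base 7] 7^2  →[7↦8]→  8^2 = 64  −1 ⇒ G_4=63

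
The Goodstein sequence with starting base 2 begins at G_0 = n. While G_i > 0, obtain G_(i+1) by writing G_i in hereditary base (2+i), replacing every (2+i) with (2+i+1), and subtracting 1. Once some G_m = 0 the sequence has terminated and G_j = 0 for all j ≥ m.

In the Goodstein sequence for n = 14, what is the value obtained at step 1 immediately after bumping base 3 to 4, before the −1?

1282

G_0=14  [base 2] 2^(2 + 1) + 2^2 + 2  →[2↦3]→  3^(3 + 1) + 3^3 + 3 = 111  −1 ⇒ G_1=110
G_1=110  [base 3] 3^(3 + 1) + 3^3 + 2  →[3↦4]→  4^(4 + 1) + 4^4 + 2 = 1282  −1 ⇒ G_2=1281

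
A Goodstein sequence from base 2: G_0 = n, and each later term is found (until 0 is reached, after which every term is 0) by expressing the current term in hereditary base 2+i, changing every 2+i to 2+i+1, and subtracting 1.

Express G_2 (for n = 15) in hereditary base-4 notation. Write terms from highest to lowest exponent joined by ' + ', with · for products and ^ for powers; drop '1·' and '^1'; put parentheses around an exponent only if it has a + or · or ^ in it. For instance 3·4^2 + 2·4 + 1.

4^(4 + 1) + 4^4 + 3

step 0: 15 = 2^(2 + 1) + 2^2 + 2 + 1; sub 3 for 2: 3^(3 + 1) + 3^3 + 3 + 1; = 112; G_1 = 112−1 = 111
step 1: 111 = 3^(3 + 1) + 3^3 + 3; sub 4 for 3: 4^(4 + 1) + 4^4 + 4; = 1284; G_2 = 1284−1 = 1283
step 2: 1283 = 4^(4 + 1) + 4^4 + 3; sub 5 for 4: 5^(5 + 1) + 5^5 + 3; = 18753; G_3 = 18753−1 = 18752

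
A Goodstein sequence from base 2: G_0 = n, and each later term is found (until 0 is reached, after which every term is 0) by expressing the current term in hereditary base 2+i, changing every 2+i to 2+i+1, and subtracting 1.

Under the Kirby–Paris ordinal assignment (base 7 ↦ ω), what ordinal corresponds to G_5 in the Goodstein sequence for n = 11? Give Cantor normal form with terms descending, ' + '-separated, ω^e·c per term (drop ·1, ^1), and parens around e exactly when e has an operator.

step 0: 11 = 2^(2 + 1) + 2 + 1; sub 3 for 2: 3^(3 + 1) + 3 + 1; = 85; G_1 = 85−1 = 84
step 1: 84 = 3^(3 + 1) + 3; sub 4 for 3: 4^(4 + 1) + 4; = 1028; G_2 = 1028−1 = 1027
step 2: 1027 = 4^(4 + 1) + 3; sub 5 for 4: 5^(5 + 1) + 3; = 15628; G_3 = 15628−1 = 15627
step 3: 15627 = 5^(5 + 1) + 2; sub 6 for 5: 6^(6 + 1) + 2; = 279938; G_4 = 279938−1 = 279937
step 4: 279937 = 6^(6 + 1) + 1; sub 7 for 6: 7^(7 + 1) + 1; = 5764802; G_5 = 5764802−1 = 5764801
step 5: 5764801 = 7^(7 + 1); sub 8 for 7: 8^(8 + 1); = 134217728; G_6 = 134217728−1 = 134217727

ω^(ω + 1)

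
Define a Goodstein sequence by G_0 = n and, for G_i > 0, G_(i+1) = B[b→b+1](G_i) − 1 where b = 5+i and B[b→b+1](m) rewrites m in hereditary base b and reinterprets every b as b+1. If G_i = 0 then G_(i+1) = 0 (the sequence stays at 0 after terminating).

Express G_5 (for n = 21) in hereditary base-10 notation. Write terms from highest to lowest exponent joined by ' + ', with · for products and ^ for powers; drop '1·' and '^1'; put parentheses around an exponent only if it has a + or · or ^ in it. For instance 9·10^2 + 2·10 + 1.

base 5: 21 = 4·5 + 1; at 6: 4·6 + 1 = 25; next = 24
base 6: 24 = 4·6; at 7: 4·7 = 28; next = 27
base 7: 27 = 3·7 + 6; at 8: 3·8 + 6 = 30; next = 29
base 8: 29 = 3·8 + 5; at 9: 3·9 + 5 = 32; next = 31
base 9: 31 = 3·9 + 4; at 10: 3·10 + 4 = 34; next = 33
base 10: 33 = 3·10 + 3; at 11: 3·11 + 3 = 36; next = 35

3·10 + 3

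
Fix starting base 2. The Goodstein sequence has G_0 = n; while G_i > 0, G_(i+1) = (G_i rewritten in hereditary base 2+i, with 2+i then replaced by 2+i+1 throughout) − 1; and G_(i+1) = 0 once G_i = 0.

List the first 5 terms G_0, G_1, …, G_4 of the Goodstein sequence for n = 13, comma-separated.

13, 108, 1279, 16092, 280711

[0] 13 ≡ 2^(2 + 1) + 2^2 + 1 (base 2). Lift 3: 109. −1: 108.
[1] 108 ≡ 3^(3 + 1) + 3^3 (base 3). Lift 4: 1280. −1: 1279.
[2] 1279 ≡ 4^(4 + 1) + 3·4^3 + 3·4^2 + 3·4 + 3 (base 4). Lift 5: 16093. −1: 16092.
[3] 16092 ≡ 5^(5 + 1) + 3·5^3 + 3·5^2 + 3·5 + 2 (base 5). Lift 6: 280712. −1: 280711.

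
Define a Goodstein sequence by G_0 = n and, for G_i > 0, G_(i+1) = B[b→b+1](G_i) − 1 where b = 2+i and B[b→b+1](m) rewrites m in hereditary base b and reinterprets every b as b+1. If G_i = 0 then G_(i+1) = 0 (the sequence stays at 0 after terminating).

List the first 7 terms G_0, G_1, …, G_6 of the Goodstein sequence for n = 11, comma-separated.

11, 84, 1027, 15627, 279937, 5764801, 134217727

G_0 = 11. HB_2(11) = 2^(2 + 1) + 2 + 1. Bump = 85. G_1 = 84.
G_1 = 84. HB_3(84) = 3^(3 + 1) + 3. Bump = 1028. G_2 = 1027.
G_2 = 1027. HB_4(1027) = 4^(4 + 1) + 3. Bump = 15628. G_3 = 15627.
G_3 = 15627. HB_5(15627) = 5^(5 + 1) + 2. Bump = 279938. G_4 = 279937.
G_4 = 279937. HB_6(279937) = 6^(6 + 1) + 1. Bump = 5764802. G_5 = 5764801.
G_5 = 5764801. HB_7(5764801) = 7^(7 + 1). Bump = 134217728. G_6 = 134217727.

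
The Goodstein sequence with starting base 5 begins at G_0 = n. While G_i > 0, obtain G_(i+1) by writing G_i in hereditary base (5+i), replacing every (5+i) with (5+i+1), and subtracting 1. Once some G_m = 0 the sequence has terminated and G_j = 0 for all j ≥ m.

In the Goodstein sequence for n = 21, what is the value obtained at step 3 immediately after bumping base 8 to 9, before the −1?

i=0: 21 = 4·5 + 1 (b=5); 5→6: 4·6 + 1 = 25; 25−1 = 24
i=1: 24 = 4·6 (b=6); 6→7: 4·7 = 28; 28−1 = 27
i=2: 27 = 3·7 + 6 (b=7); 7→8: 3·8 + 6 = 30; 30−1 = 29
i=3: 29 = 3·8 + 5 (b=8); 8→9: 3·9 + 5 = 32; 32−1 = 31

32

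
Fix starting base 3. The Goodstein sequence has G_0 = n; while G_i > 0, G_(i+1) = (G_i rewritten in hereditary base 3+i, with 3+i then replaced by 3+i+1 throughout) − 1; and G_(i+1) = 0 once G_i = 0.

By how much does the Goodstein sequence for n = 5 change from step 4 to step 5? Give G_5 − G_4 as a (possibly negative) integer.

-1

step 0: 5 = 3 + 2; sub 4 for 3: 4 + 2; = 6; G_1 = 6−1 = 5
step 1: 5 = 4 + 1; sub 5 for 4: 5 + 1; = 6; G_2 = 6−1 = 5
step 2: 5 = 5; sub 6 for 5: 6; = 6; G_3 = 6−1 = 5
step 3: 5 = 5; sub 7 for 6: 5; = 5; G_4 = 5−1 = 4
step 4: 4 = 4; sub 8 for 7: 4; = 4; G_5 = 4−1 = 3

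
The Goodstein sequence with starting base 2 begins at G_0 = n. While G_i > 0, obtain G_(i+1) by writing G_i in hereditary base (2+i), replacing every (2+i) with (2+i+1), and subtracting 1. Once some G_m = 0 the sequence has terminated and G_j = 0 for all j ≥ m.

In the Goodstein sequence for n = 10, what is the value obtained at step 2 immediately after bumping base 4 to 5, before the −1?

G_0 = 10. HB_2(10) = 2^(2 + 1) + 2. Bump = 84. G_1 = 83.
G_1 = 83. HB_3(83) = 3^(3 + 1) + 2. Bump = 1026. G_2 = 1025.

15626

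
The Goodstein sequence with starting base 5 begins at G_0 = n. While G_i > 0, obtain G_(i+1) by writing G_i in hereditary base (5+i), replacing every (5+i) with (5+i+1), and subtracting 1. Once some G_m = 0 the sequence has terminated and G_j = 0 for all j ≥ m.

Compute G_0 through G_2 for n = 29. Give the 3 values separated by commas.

29, 39, 51

base 5: 29 = 5^2 + 4; at 6: 6^2 + 4 = 40; next = 39
base 6: 39 = 6^2 + 3; at 7: 7^2 + 3 = 52; next = 51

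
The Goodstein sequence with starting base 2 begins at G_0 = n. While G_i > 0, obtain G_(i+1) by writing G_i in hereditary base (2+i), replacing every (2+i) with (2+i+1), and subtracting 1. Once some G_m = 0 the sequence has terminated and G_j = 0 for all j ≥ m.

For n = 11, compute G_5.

5764801

i=0: 11 = 2^(2 + 1) + 2 + 1 (b=2); 2→3: 3^(3 + 1) + 3 + 1 = 85; 85−1 = 84
i=1: 84 = 3^(3 + 1) + 3 (b=3); 3→4: 4^(4 + 1) + 4 = 1028; 1028−1 = 1027
i=2: 1027 = 4^(4 + 1) + 3 (b=4); 4→5: 5^(5 + 1) + 3 = 15628; 15628−1 = 15627
i=3: 15627 = 5^(5 + 1) + 2 (b=5); 5→6: 6^(6 + 1) + 2 = 279938; 279938−1 = 279937
i=4: 279937 = 6^(6 + 1) + 1 (b=6); 6→7: 7^(7 + 1) + 1 = 5764802; 5764802−1 = 5764801
i=5: 5764801 = 7^(7 + 1) (b=7); 7→8: 8^(8 + 1) = 134217728; 134217728−1 = 134217727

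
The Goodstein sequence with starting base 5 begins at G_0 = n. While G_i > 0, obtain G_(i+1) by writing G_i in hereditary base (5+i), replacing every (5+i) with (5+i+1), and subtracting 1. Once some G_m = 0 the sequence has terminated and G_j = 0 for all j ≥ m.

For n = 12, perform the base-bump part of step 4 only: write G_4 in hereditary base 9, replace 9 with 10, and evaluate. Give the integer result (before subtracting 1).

i=0: 12 = 2·5 + 2 (b=5); 5→6: 2·6 + 2 = 14; 14−1 = 13
i=1: 13 = 2·6 + 1 (b=6); 6→7: 2·7 + 1 = 15; 15−1 = 14
i=2: 14 = 2·7 (b=7); 7→8: 2·8 = 16; 16−1 = 15
i=3: 15 = 8 + 7 (b=8); 8→9: 9 + 7 = 16; 16−1 = 15
i=4: 15 = 9 + 6 (b=9); 9→10: 10 + 6 = 16; 16−1 = 15

16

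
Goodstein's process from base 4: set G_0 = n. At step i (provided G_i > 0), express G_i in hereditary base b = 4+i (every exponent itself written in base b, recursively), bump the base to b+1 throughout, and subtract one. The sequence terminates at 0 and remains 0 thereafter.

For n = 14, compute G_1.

[0] 14 ≡ 3·4 + 2 (base 4). Lift 5: 17. −1: 16.
[1] 16 ≡ 3·5 + 1 (base 5). Lift 6: 19. −1: 18.

16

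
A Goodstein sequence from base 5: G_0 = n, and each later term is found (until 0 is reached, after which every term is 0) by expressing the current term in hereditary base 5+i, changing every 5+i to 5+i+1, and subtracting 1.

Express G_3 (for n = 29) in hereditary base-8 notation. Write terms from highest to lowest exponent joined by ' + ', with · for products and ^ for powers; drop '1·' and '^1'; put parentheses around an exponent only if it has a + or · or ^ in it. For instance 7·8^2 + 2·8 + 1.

8^2 + 1

step 0: 29 = 5^2 + 4; sub 6 for 5: 6^2 + 4; = 40; G_1 = 40−1 = 39
step 1: 39 = 6^2 + 3; sub 7 for 6: 7^2 + 3; = 52; G_2 = 52−1 = 51
step 2: 51 = 7^2 + 2; sub 8 for 7: 8^2 + 2; = 66; G_3 = 66−1 = 65
step 3: 65 = 8^2 + 1; sub 9 for 8: 9^2 + 1; = 82; G_4 = 82−1 = 81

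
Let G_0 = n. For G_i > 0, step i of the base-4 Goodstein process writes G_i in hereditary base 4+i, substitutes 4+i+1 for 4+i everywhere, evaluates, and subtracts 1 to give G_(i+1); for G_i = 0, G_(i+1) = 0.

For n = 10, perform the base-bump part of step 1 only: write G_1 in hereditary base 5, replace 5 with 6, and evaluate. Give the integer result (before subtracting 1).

13

(0) 10|_4 = 2·4 + 2 ↦ 2·5 + 2|_5 = 12 ⇒ 11
(1) 11|_5 = 2·5 + 1 ↦ 2·6 + 1|_6 = 13 ⇒ 12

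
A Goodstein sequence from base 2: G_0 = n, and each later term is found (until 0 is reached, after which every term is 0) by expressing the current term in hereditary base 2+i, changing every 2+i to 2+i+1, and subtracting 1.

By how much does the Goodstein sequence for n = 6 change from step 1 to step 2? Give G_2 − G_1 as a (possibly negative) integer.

i=0: 6 = 2^2 + 2 (b=2); 2→3: 3^3 + 3 = 30; 30−1 = 29
i=1: 29 = 3^3 + 2 (b=3); 3→4: 4^4 + 2 = 258; 258−1 = 257

228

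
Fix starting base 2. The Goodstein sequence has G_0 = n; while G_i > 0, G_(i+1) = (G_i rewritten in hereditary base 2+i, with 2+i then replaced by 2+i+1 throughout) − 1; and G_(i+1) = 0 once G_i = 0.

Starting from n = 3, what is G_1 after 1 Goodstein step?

(0) 3|_2 = 2 + 1 ↦ 3 + 1|_3 = 4 ⇒ 3
(1) 3|_3 = 3 ↦ 4|_4 = 4 ⇒ 3

3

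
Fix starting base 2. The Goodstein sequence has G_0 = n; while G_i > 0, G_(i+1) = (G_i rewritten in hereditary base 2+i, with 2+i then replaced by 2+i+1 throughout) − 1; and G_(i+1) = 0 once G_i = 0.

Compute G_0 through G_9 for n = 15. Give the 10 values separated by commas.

15, 111, 1283, 18752, 326593, 6588344, 150994943, 3524450280, 100077777775, 3138578427934

G_0 = 15. HB_2(15) = 2^(2 + 1) + 2^2 + 2 + 1. Bump = 112. G_1 = 111.
G_1 = 111. HB_3(111) = 3^(3 + 1) + 3^3 + 3. Bump = 1284. G_2 = 1283.
G_2 = 1283. HB_4(1283) = 4^(4 + 1) + 4^4 + 3. Bump = 18753. G_3 = 18752.
G_3 = 18752. HB_5(18752) = 5^(5 + 1) + 5^5 + 2. Bump = 326594. G_4 = 326593.
G_4 = 326593. HB_6(326593) = 6^(6 + 1) + 6^6 + 1. Bump = 6588345. G_5 = 6588344.
G_5 = 6588344. HB_7(6588344) = 7^(7 + 1) + 7^7. Bump = 150994944. G_6 = 150994943.
G_6 = 150994943. HB_8(150994943) = 8^(8 + 1) + 7·8^7 + 7·8^6 + 7·8^5 + 7·8^4 + 7·8^3 + 7·8^2 + 7·8 + 7. Bump = 3524450281. G_7 = 3524450280.
G_7 = 3524450280. HB_9(3524450280) = 9^(9 + 1) + 7·9^7 + 7·9^6 + 7·9^5 + 7·9^4 + 7·9^3 + 7·9^2 + 7·9 + 6. Bump = 100077777776. G_8 = 100077777775.
G_8 = 100077777775. HB_10(100077777775) = 10^(10 + 1) + 7·10^7 + 7·10^6 + 7·10^5 + 7·10^4 + 7·10^3 + 7·10^2 + 7·10 + 5. Bump = 3138578427935. G_9 = 3138578427934.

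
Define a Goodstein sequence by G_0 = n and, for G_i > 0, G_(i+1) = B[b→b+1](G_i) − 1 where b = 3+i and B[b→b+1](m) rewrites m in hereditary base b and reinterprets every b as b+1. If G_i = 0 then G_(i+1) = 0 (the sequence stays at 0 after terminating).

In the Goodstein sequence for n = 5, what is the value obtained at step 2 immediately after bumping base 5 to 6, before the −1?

5 —HB3→ 3 + 2 —bump→ 4 + 2 = 6 —(−1)→ 5
5 —HB4→ 4 + 1 —bump→ 5 + 1 = 6 —(−1)→ 5

6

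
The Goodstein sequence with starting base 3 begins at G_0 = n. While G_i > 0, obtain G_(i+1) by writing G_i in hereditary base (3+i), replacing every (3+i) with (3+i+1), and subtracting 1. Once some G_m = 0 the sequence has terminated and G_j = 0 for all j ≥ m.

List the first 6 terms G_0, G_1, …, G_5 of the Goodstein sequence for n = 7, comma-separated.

7, 8, 9, 9, 9, 9

(0) 7|_3 = 2·3 + 1 ↦ 2·4 + 1|_4 = 9 ⇒ 8
(1) 8|_4 = 2·4 ↦ 2·5|_5 = 10 ⇒ 9
(2) 9|_5 = 5 + 4 ↦ 6 + 4|_6 = 10 ⇒ 9
(3) 9|_6 = 6 + 3 ↦ 7 + 3|_7 = 10 ⇒ 9
(4) 9|_7 = 7 + 2 ↦ 8 + 2|_8 = 10 ⇒ 9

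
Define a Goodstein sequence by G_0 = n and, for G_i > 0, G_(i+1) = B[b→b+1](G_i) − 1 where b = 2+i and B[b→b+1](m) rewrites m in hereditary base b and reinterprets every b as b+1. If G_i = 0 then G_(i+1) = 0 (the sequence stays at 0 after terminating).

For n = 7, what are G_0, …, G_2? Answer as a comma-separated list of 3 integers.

(0) 7|_2 = 2^2 + 2 + 1 ↦ 3^3 + 3 + 1|_3 = 31 ⇒ 30
(1) 30|_3 = 3^3 + 3 ↦ 4^4 + 4|_4 = 260 ⇒ 259

7, 30, 259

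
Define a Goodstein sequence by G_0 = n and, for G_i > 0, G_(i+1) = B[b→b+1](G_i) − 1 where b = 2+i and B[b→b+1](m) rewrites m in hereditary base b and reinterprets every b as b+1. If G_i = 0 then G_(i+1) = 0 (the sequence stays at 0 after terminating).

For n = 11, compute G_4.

11 —HB2→ 2^(2 + 1) + 2 + 1 —bump→ 3^(3 + 1) + 3 + 1 = 85 —(−1)→ 84
84 —HB3→ 3^(3 + 1) + 3 —bump→ 4^(4 + 1) + 4 = 1028 —(−1)→ 1027
1027 —HB4→ 4^(4 + 1) + 3 —bump→ 5^(5 + 1) + 3 = 15628 —(−1)→ 15627
15627 —HB5→ 5^(5 + 1) + 2 —bump→ 6^(6 + 1) + 2 = 279938 —(−1)→ 279937
279937 —HB6→ 6^(6 + 1) + 1 —bump→ 7^(7 + 1) + 1 = 5764802 —(−1)→ 5764801

279937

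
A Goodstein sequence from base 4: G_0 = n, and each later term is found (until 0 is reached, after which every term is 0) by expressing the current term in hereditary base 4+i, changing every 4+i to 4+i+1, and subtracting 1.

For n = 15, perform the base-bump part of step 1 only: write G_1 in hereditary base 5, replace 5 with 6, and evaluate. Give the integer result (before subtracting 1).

step 0: 15 = 3·4 + 3; sub 5 for 4: 3·5 + 3; = 18; G_1 = 18−1 = 17
step 1: 17 = 3·5 + 2; sub 6 for 5: 3·6 + 2; = 20; G_2 = 20−1 = 19

20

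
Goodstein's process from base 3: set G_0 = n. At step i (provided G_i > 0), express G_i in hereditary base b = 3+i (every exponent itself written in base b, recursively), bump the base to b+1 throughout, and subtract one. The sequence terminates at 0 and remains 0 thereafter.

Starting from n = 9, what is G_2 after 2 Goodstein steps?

G_0 = 9. HB_3(9) = 3^2. Bump = 16. G_1 = 15.
G_1 = 15. HB_4(15) = 3·4 + 3. Bump = 18. G_2 = 17.

17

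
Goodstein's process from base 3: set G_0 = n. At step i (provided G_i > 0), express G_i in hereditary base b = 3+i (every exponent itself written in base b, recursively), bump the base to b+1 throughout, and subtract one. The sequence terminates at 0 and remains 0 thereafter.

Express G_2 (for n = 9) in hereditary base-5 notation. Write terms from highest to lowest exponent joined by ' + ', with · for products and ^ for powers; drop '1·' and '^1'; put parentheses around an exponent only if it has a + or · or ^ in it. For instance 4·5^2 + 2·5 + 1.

3·5 + 2

(0) 9|_3 = 3^2 ↦ 4^2|_4 = 16 ⇒ 15
(1) 15|_4 = 3·4 + 3 ↦ 3·5 + 3|_5 = 18 ⇒ 17
(2) 17|_5 = 3·5 + 2 ↦ 3·6 + 2|_6 = 20 ⇒ 19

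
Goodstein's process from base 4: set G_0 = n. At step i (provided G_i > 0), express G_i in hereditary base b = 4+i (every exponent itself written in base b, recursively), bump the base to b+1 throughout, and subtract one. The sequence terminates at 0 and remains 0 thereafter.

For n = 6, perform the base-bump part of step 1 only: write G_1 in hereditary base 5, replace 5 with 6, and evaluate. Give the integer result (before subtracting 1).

step 0: 6 = 4 + 2; sub 5 for 4: 5 + 2; = 7; G_1 = 7−1 = 6
step 1: 6 = 5 + 1; sub 6 for 5: 6 + 1; = 7; G_2 = 7−1 = 6

7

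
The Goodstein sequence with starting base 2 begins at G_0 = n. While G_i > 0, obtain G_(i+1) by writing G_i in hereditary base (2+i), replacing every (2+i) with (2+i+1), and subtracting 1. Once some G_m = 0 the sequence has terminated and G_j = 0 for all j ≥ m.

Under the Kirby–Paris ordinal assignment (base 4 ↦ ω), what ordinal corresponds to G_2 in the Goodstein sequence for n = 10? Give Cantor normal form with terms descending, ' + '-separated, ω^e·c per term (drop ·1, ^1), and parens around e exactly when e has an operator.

G_0 = 10. HB_2(10) = 2^(2 + 1) + 2. Bump = 84. G_1 = 83.
G_1 = 83. HB_3(83) = 3^(3 + 1) + 2. Bump = 1026. G_2 = 1025.
G_2 = 1025. HB_4(1025) = 4^(4 + 1) + 1. Bump = 15626. G_3 = 15625.

ω^(ω + 1) + 1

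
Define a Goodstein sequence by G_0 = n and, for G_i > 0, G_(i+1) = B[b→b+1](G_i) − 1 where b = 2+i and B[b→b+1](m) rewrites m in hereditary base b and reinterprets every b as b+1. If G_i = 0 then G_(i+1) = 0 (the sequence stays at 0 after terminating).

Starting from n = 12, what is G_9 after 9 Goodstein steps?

3138428376974

step 0: 12 = 2^(2 + 1) + 2^2; sub 3 for 2: 3^(3 + 1) + 3^3; = 108; G_1 = 108−1 = 107
step 1: 107 = 3^(3 + 1) + 2·3^2 + 2·3 + 2; sub 4 for 3: 4^(4 + 1) + 2·4^2 + 2·4 + 2; = 1066; G_2 = 1066−1 = 1065
step 2: 1065 = 4^(4 + 1) + 2·4^2 + 2·4 + 1; sub 5 for 4: 5^(5 + 1) + 2·5^2 + 2·5 + 1; = 15686; G_3 = 15686−1 = 15685
step 3: 15685 = 5^(5 + 1) + 2·5^2 + 2·5; sub 6 for 5: 6^(6 + 1) + 2·6^2 + 2·6; = 280020; G_4 = 280020−1 = 280019
step 4: 280019 = 6^(6 + 1) + 2·6^2 + 6 + 5; sub 7 for 6: 7^(7 + 1) + 2·7^2 + 7 + 5; = 5764911; G_5 = 5764911−1 = 5764910
step 5: 5764910 = 7^(7 + 1) + 2·7^2 + 7 + 4; sub 8 for 7: 8^(8 + 1) + 2·8^2 + 8 + 4; = 134217868; G_6 = 134217868−1 = 134217867
step 6: 134217867 = 8^(8 + 1) + 2·8^2 + 8 + 3; sub 9 for 8: 9^(9 + 1) + 2·9^2 + 9 + 3; = 3486784575; G_7 = 3486784575−1 = 3486784574
step 7: 3486784574 = 9^(9 + 1) + 2·9^2 + 9 + 2; sub 10 for 9: 10^(10 + 1) + 2·10^2 + 10 + 2; = 100000000212; G_8 = 100000000212−1 = 100000000211
step 8: 100000000211 = 10^(10 + 1) + 2·10^2 + 10 + 1; sub 11 for 10: 11^(11 + 1) + 2·11^2 + 11 + 1; = 3138428376975; G_9 = 3138428376975−1 = 3138428376974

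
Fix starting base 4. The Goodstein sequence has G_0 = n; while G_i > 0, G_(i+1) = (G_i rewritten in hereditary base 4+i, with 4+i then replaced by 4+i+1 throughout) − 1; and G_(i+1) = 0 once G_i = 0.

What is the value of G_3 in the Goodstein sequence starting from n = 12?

base 4: 12 = 3·4; at 5: 3·5 = 15; next = 14
base 5: 14 = 2·5 + 4; at 6: 2·6 + 4 = 16; next = 15
base 6: 15 = 2·6 + 3; at 7: 2·7 + 3 = 17; next = 16
base 7: 16 = 2·7 + 2; at 8: 2·8 + 2 = 18; next = 17

16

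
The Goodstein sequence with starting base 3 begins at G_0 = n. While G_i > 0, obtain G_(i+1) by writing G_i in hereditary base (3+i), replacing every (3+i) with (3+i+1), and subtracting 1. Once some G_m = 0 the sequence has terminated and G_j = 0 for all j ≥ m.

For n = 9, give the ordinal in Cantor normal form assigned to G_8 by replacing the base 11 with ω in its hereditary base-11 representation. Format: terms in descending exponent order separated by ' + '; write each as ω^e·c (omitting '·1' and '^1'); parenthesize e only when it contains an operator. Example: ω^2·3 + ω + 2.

ω·2 + 4

i=0: 9 = 3^2 (b=3); 3→4: 4^2 = 16; 16−1 = 15
i=1: 15 = 3·4 + 3 (b=4); 4→5: 3·5 + 3 = 18; 18−1 = 17
i=2: 17 = 3·5 + 2 (b=5); 5→6: 3·6 + 2 = 20; 20−1 = 19
i=3: 19 = 3·6 + 1 (b=6); 6→7: 3·7 + 1 = 22; 22−1 = 21
i=4: 21 = 3·7 (b=7); 7→8: 3·8 = 24; 24−1 = 23
i=5: 23 = 2·8 + 7 (b=8); 8→9: 2·9 + 7 = 25; 25−1 = 24
i=6: 24 = 2·9 + 6 (b=9); 9→10: 2·10 + 6 = 26; 26−1 = 25
i=7: 25 = 2·10 + 5 (b=10); 10→11: 2·11 + 5 = 27; 27−1 = 26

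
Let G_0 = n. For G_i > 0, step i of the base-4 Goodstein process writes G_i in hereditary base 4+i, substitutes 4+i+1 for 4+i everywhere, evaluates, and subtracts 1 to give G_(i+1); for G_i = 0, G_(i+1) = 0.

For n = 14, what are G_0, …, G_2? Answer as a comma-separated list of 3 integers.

14, 16, 18

i=0: 14 = 3·4 + 2 (b=4); 4→5: 3·5 + 2 = 17; 17−1 = 16
i=1: 16 = 3·5 + 1 (b=5); 5→6: 3·6 + 1 = 19; 19−1 = 18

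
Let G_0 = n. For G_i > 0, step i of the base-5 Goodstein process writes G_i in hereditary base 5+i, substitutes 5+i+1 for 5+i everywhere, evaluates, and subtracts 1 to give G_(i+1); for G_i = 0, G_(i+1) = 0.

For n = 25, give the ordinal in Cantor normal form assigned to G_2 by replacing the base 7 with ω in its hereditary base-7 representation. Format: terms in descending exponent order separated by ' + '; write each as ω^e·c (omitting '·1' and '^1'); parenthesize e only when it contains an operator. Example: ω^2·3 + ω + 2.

G_0 = 25. HB_5(25) = 5^2. Bump = 36. G_1 = 35.
G_1 = 35. HB_6(35) = 5·6 + 5. Bump = 40. G_2 = 39.

ω·5 + 4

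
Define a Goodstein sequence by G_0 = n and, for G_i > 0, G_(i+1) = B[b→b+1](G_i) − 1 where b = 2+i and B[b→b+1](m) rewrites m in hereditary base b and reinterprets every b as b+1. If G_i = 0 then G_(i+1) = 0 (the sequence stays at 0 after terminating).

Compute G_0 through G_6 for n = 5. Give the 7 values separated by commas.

5, 27, 255, 467, 775, 1197, 1751

[0] 5 ≡ 2^2 + 1 (base 2). Lift 3: 28. −1: 27.
[1] 27 ≡ 3^3 (base 3). Lift 4: 256. −1: 255.
[2] 255 ≡ 3·4^3 + 3·4^2 + 3·4 + 3 (base 4). Lift 5: 468. −1: 467.
[3] 467 ≡ 3·5^3 + 3·5^2 + 3·5 + 2 (base 5). Lift 6: 776. −1: 775.
[4] 775 ≡ 3·6^3 + 3·6^2 + 3·6 + 1 (base 6). Lift 7: 1198. −1: 1197.
[5] 1197 ≡ 3·7^3 + 3·7^2 + 3·7 (base 7). Lift 8: 1752. −1: 1751.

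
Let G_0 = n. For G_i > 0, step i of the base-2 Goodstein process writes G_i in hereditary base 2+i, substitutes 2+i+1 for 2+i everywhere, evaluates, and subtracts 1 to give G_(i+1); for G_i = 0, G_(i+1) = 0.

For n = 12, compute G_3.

15685

[0] 12 ≡ 2^(2 + 1) + 2^2 (base 2). Lift 3: 108. −1: 107.
[1] 107 ≡ 3^(3 + 1) + 2·3^2 + 2·3 + 2 (base 3). Lift 4: 1066. −1: 1065.
[2] 1065 ≡ 4^(4 + 1) + 2·4^2 + 2·4 + 1 (base 4). Lift 5: 15686. −1: 15685.
[3] 15685 ≡ 5^(5 + 1) + 2·5^2 + 2·5 (base 5). Lift 6: 280020. −1: 280019.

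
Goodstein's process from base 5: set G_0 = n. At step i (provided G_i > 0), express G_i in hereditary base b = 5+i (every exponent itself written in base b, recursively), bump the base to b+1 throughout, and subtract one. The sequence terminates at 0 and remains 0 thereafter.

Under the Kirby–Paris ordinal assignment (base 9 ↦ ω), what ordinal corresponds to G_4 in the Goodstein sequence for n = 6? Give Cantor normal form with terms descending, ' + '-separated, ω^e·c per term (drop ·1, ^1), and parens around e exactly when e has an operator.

(0) 6|_5 = 5 + 1 ↦ 6 + 1|_6 = 7 ⇒ 6
(1) 6|_6 = 6 ↦ 7|_7 = 7 ⇒ 6
(2) 6|_7 = 6 ↦ 6|_8 = 6 ⇒ 5
(3) 5|_8 = 5 ↦ 5|_9 = 5 ⇒ 4
(4) 4|_9 = 4 ↦ 4|_10 = 4 ⇒ 3

4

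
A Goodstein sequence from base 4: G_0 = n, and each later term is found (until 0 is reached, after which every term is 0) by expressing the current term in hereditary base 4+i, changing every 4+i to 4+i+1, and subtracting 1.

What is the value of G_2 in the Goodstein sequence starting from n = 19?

19 —HB4→ 4^2 + 3 —bump→ 5^2 + 3 = 28 —(−1)→ 27
27 —HB5→ 5^2 + 2 —bump→ 6^2 + 2 = 38 —(−1)→ 37
37 —HB6→ 6^2 + 1 —bump→ 7^2 + 1 = 50 —(−1)→ 49

37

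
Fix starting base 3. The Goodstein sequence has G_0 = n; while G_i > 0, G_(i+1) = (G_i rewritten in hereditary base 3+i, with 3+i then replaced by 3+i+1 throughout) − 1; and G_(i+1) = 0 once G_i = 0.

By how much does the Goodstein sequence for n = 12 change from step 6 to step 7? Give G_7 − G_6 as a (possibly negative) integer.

6

[0] 12 ≡ 3^2 + 3 (base 3). Lift 4: 20. −1: 19.
[1] 19 ≡ 4^2 + 3 (base 4). Lift 5: 28. −1: 27.
[2] 27 ≡ 5^2 + 2 (base 5). Lift 6: 38. −1: 37.
[3] 37 ≡ 6^2 + 1 (base 6). Lift 7: 50. −1: 49.
[4] 49 ≡ 7^2 (base 7). Lift 8: 64. −1: 63.
[5] 63 ≡ 7·8 + 7 (base 8). Lift 9: 70. −1: 69.
[6] 69 ≡ 7·9 + 6 (base 9). Lift 10: 76. −1: 75.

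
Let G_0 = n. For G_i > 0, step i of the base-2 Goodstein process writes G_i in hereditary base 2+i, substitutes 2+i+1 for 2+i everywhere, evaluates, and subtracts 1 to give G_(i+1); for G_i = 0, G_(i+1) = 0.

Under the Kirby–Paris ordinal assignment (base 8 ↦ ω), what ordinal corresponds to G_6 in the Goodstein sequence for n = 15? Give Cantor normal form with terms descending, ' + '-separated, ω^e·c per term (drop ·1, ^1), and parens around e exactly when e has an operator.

ω^(ω + 1) + ω^7·7 + ω^6·7 + ω^5·7 + ω^4·7 + ω^3·7 + ω^2·7 + ω·7 + 7

(0) 15|_2 = 2^(2 + 1) + 2^2 + 2 + 1 ↦ 3^(3 + 1) + 3^3 + 3 + 1|_3 = 112 ⇒ 111
(1) 111|_3 = 3^(3 + 1) + 3^3 + 3 ↦ 4^(4 + 1) + 4^4 + 4|_4 = 1284 ⇒ 1283
(2) 1283|_4 = 4^(4 + 1) + 4^4 + 3 ↦ 5^(5 + 1) + 5^5 + 3|_5 = 18753 ⇒ 18752
(3) 18752|_5 = 5^(5 + 1) + 5^5 + 2 ↦ 6^(6 + 1) + 6^6 + 2|_6 = 326594 ⇒ 326593
(4) 326593|_6 = 6^(6 + 1) + 6^6 + 1 ↦ 7^(7 + 1) + 7^7 + 1|_7 = 6588345 ⇒ 6588344
(5) 6588344|_7 = 7^(7 + 1) + 7^7 ↦ 8^(8 + 1) + 8^8|_8 = 150994944 ⇒ 150994943
(6) 150994943|_8 = 8^(8 + 1) + 7·8^7 + 7·8^6 + 7·8^5 + 7·8^4 + 7·8^3 + 7·8^2 + 7·8 + 7 ↦ 9^(9 + 1) + 7·9^7 + 7·9^6 + 7·9^5 + 7·9^4 + 7·9^3 + 7·9^2 + 7·9 + 7|_9 = 3524450281 ⇒ 3524450280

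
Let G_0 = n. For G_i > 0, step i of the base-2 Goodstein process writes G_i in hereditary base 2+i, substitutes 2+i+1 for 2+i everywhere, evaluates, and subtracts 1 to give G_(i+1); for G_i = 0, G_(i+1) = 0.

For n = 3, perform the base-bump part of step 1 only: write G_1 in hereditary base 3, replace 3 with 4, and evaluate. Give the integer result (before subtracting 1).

G_0=3  [base 2] 2 + 1  →[2↦3]→  3 + 1 = 4  −1 ⇒ G_1=3
G_1=3  [base 3] 3  →[3↦4]→  4 = 4  −1 ⇒ G_2=3

4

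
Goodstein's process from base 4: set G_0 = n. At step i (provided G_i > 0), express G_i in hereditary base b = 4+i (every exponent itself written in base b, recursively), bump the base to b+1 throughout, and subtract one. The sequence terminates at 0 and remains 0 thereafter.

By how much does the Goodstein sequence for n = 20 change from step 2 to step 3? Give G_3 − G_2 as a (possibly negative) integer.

12

base 4: 20 = 4^2 + 4; at 5: 5^2 + 5 = 30; next = 29
base 5: 29 = 5^2 + 4; at 6: 6^2 + 4 = 40; next = 39
base 6: 39 = 6^2 + 3; at 7: 7^2 + 3 = 52; next = 51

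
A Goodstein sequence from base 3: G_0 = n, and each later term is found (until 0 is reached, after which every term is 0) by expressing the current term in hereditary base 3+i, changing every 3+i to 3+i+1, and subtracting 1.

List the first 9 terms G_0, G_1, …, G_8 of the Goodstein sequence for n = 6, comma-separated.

step 0: 6 = 2·3; sub 4 for 3: 2·4; = 8; G_1 = 8−1 = 7
step 1: 7 = 4 + 3; sub 5 for 4: 5 + 3; = 8; G_2 = 8−1 = 7
step 2: 7 = 5 + 2; sub 6 for 5: 6 + 2; = 8; G_3 = 8−1 = 7
step 3: 7 = 6 + 1; sub 7 for 6: 7 + 1; = 8; G_4 = 8−1 = 7
step 4: 7 = 7; sub 8 for 7: 8; = 8; G_5 = 8−1 = 7
step 5: 7 = 7; sub 9 for 8: 7; = 7; G_6 = 7−1 = 6
step 6: 6 = 6; sub 10 for 9: 6; = 6; G_7 = 6−1 = 5
step 7: 5 = 5; sub 11 for 10: 5; = 5; G_8 = 5−1 = 4

6, 7, 7, 7, 7, 7, 6, 5, 4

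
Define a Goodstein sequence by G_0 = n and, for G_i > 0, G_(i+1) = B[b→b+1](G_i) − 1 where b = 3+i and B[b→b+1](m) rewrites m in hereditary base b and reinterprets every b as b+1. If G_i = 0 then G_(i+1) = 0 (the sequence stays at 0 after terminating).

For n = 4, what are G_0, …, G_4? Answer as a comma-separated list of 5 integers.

G_0 = 4. HB_3(4) = 3 + 1. Bump = 5. G_1 = 4.
G_1 = 4. HB_4(4) = 4. Bump = 5. G_2 = 4.
G_2 = 4. HB_5(4) = 4. Bump = 4. G_3 = 3.
G_3 = 3. HB_6(3) = 3. Bump = 3. G_4 = 2.

4, 4, 4, 3, 2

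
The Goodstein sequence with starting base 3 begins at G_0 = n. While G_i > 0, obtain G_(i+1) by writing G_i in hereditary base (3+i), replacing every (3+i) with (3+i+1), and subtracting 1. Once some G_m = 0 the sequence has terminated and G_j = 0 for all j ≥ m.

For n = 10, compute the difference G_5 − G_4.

step 0: 10 = 3^2 + 1; sub 4 for 3: 4^2 + 1; = 17; G_1 = 17−1 = 16
step 1: 16 = 4^2; sub 5 for 4: 5^2; = 25; G_2 = 25−1 = 24
step 2: 24 = 4·5 + 4; sub 6 for 5: 4·6 + 4; = 28; G_3 = 28−1 = 27
step 3: 27 = 4·6 + 3; sub 7 for 6: 4·7 + 3; = 31; G_4 = 31−1 = 30
step 4: 30 = 4·7 + 2; sub 8 for 7: 4·8 + 2; = 34; G_5 = 34−1 = 33

3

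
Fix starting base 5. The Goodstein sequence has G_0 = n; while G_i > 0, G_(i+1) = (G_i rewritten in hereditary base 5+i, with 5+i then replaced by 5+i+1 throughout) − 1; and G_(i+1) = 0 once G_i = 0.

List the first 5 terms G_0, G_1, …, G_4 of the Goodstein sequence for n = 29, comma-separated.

step 0: 29 = 5^2 + 4; sub 6 for 5: 6^2 + 4; = 40; G_1 = 40−1 = 39
step 1: 39 = 6^2 + 3; sub 7 for 6: 7^2 + 3; = 52; G_2 = 52−1 = 51
step 2: 51 = 7^2 + 2; sub 8 for 7: 8^2 + 2; = 66; G_3 = 66−1 = 65
step 3: 65 = 8^2 + 1; sub 9 for 8: 9^2 + 1; = 82; G_4 = 82−1 = 81

29, 39, 51, 65, 81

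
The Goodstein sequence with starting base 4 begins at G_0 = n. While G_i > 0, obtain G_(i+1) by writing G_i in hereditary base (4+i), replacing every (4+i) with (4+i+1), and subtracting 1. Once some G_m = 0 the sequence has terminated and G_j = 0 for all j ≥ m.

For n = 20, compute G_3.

51

[0] 20 ≡ 4^2 + 4 (base 4). Lift 5: 30. −1: 29.
[1] 29 ≡ 5^2 + 4 (base 5). Lift 6: 40. −1: 39.
[2] 39 ≡ 6^2 + 3 (base 6). Lift 7: 52. −1: 51.
[3] 51 ≡ 7^2 + 2 (base 7). Lift 8: 66. −1: 65.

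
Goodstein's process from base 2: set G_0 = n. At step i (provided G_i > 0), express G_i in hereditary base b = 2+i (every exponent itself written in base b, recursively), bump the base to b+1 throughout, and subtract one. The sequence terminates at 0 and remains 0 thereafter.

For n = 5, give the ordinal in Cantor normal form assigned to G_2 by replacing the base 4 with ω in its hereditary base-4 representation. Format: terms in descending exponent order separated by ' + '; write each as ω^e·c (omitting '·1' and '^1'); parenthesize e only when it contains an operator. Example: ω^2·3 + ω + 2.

ω^3·3 + ω^2·3 + ω·3 + 3

step 0: 5 = 2^2 + 1; sub 3 for 2: 3^3 + 1; = 28; G_1 = 28−1 = 27
step 1: 27 = 3^3; sub 4 for 3: 4^4; = 256; G_2 = 256−1 = 255
step 2: 255 = 3·4^3 + 3·4^2 + 3·4 + 3; sub 5 for 4: 3·5^3 + 3·5^2 + 3·5 + 3; = 468; G_3 = 468−1 = 467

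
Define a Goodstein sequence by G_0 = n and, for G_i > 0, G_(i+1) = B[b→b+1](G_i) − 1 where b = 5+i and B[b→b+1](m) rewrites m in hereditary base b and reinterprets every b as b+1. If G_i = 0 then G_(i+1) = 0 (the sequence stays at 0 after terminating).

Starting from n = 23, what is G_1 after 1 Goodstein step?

26

G_0 = 23. HB_5(23) = 4·5 + 3. Bump = 27. G_1 = 26.
G_1 = 26. HB_6(26) = 4·6 + 2. Bump = 30. G_2 = 29.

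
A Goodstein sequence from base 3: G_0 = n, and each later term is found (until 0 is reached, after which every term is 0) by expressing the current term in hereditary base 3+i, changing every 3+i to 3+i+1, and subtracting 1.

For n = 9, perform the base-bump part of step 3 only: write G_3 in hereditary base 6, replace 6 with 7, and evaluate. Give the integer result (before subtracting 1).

step 0: 9 = 3^2; sub 4 for 3: 4^2; = 16; G_1 = 16−1 = 15
step 1: 15 = 3·4 + 3; sub 5 for 4: 3·5 + 3; = 18; G_2 = 18−1 = 17
step 2: 17 = 3·5 + 2; sub 6 for 5: 3·6 + 2; = 20; G_3 = 20−1 = 19
step 3: 19 = 3·6 + 1; sub 7 for 6: 3·7 + 1; = 22; G_4 = 22−1 = 21

22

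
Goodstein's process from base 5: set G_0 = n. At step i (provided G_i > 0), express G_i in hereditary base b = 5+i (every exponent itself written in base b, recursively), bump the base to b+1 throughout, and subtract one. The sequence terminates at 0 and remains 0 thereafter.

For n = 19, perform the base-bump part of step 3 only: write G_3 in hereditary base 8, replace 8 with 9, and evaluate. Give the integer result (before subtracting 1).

(0) 19|_5 = 3·5 + 4 ↦ 3·6 + 4|_6 = 22 ⇒ 21
(1) 21|_6 = 3·6 + 3 ↦ 3·7 + 3|_7 = 24 ⇒ 23
(2) 23|_7 = 3·7 + 2 ↦ 3·8 + 2|_8 = 26 ⇒ 25
(3) 25|_8 = 3·8 + 1 ↦ 3·9 + 1|_9 = 28 ⇒ 27

28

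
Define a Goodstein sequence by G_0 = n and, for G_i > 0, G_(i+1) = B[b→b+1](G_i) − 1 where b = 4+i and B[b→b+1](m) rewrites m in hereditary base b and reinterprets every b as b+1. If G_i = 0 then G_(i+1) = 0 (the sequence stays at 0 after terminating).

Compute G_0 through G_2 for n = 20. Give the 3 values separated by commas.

20, 29, 39

[0] 20 ≡ 4^2 + 4 (base 4). Lift 5: 30. −1: 29.
[1] 29 ≡ 5^2 + 4 (base 5). Lift 6: 40. −1: 39.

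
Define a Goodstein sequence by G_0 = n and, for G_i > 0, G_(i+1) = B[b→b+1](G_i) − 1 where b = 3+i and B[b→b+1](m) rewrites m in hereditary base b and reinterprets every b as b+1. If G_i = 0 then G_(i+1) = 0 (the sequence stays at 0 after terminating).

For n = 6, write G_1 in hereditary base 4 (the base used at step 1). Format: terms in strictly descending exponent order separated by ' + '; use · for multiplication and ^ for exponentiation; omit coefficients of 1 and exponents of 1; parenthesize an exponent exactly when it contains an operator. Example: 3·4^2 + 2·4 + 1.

4 + 3

6 —HB3→ 2·3 —bump→ 2·4 = 8 —(−1)→ 7
7 —HB4→ 4 + 3 —bump→ 5 + 3 = 8 —(−1)→ 7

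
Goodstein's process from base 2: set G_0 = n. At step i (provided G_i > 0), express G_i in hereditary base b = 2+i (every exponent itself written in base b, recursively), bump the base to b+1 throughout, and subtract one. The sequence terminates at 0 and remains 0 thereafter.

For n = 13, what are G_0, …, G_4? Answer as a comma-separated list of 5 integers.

(0) 13|_2 = 2^(2 + 1) + 2^2 + 1 ↦ 3^(3 + 1) + 3^3 + 1|_3 = 109 ⇒ 108
(1) 108|_3 = 3^(3 + 1) + 3^3 ↦ 4^(4 + 1) + 4^4|_4 = 1280 ⇒ 1279
(2) 1279|_4 = 4^(4 + 1) + 3·4^3 + 3·4^2 + 3·4 + 3 ↦ 5^(5 + 1) + 3·5^3 + 3·5^2 + 3·5 + 3|_5 = 16093 ⇒ 16092
(3) 16092|_5 = 5^(5 + 1) + 3·5^3 + 3·5^2 + 3·5 + 2 ↦ 6^(6 + 1) + 3·6^3 + 3·6^2 + 3·6 + 2|_6 = 280712 ⇒ 280711

13, 108, 1279, 16092, 280711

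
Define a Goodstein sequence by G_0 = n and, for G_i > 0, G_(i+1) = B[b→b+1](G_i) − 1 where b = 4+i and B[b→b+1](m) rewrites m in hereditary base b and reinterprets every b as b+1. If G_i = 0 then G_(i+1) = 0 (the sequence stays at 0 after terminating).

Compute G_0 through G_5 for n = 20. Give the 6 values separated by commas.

step 0: 20 = 4^2 + 4; sub 5 for 4: 5^2 + 5; = 30; G_1 = 30−1 = 29
step 1: 29 = 5^2 + 4; sub 6 for 5: 6^2 + 4; = 40; G_2 = 40−1 = 39
step 2: 39 = 6^2 + 3; sub 7 for 6: 7^2 + 3; = 52; G_3 = 52−1 = 51
step 3: 51 = 7^2 + 2; sub 8 for 7: 8^2 + 2; = 66; G_4 = 66−1 = 65
step 4: 65 = 8^2 + 1; sub 9 for 8: 9^2 + 1; = 82; G_5 = 82−1 = 81

20, 29, 39, 51, 65, 81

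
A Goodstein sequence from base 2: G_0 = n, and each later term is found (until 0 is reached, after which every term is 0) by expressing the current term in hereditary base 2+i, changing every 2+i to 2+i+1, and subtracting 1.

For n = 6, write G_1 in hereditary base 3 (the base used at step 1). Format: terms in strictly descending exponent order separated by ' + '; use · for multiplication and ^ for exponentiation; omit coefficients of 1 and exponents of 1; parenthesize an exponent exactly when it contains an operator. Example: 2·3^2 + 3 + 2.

step 0: 6 = 2^2 + 2; sub 3 for 2: 3^3 + 3; = 30; G_1 = 30−1 = 29
step 1: 29 = 3^3 + 2; sub 4 for 3: 4^4 + 2; = 258; G_2 = 258−1 = 257

3^3 + 2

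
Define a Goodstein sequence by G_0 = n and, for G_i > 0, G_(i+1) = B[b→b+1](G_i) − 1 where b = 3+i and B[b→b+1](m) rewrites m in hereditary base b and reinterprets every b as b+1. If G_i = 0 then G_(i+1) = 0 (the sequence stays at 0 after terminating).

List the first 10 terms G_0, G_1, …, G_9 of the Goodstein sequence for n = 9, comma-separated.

9, 15, 17, 19, 21, 23, 24, 25, 26, 27

G_0=9  [base 3] 3^2  →[3↦4]→  4^2 = 16  −1 ⇒ G_1=15
G_1=15  [base 4] 3·4 + 3  →[4↦5]→  3·5 + 3 = 18  −1 ⇒ G_2=17
G_2=17  [base 5] 3·5 + 2  →[5↦6]→  3·6 + 2 = 20  −1 ⇒ G_3=19
G_3=19  [base 6] 3·6 + 1  →[6↦7]→  3·7 + 1 = 22  −1 ⇒ G_4=21
G_4=21  [base 7] 3·7  →[7↦8]→  3·8 = 24  −1 ⇒ G_5=23
G_5=23  [base 8] 2·8 + 7  →[8↦9]→  2·9 + 7 = 25  −1 ⇒ G_6=24
G_6=24  [base 9] 2·9 + 6  →[9↦10]→  2·10 + 6 = 26  −1 ⇒ G_7=25
G_7=25  [base 10] 2·10 + 5  →[10↦11]→  2·11 + 5 = 27  −1 ⇒ G_8=26
G_8=26  [base 11] 2·11 + 4  →[11↦12]→  2·12 + 4 = 28  −1 ⇒ G_9=27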